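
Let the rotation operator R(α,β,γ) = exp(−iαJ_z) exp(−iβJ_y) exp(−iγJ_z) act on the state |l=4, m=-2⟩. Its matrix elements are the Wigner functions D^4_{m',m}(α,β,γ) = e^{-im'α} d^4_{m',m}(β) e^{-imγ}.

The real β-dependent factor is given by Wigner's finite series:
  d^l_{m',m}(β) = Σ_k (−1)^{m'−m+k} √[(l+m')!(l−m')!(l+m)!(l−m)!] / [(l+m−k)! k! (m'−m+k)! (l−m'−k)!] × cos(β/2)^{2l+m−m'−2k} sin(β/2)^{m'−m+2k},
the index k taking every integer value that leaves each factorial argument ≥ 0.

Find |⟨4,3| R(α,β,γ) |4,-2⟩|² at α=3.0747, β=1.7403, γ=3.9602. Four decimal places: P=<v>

P=0.1741

First d^4_{3,-2}(β=1.7403), then the phase factors e^{-i(3)α} and e^{-i(-2)γ}:
With c≡cos(β/2)=0.644712 and s≡sin(β/2)=0.764426, N=[5040·1·2·720]^{1/2}=2693.993318
The bounds max(0,m−m')=0 and min(l+m,l−m')=1 give 2 terms
  k=0: (−1)^5·2693.9933/(240)·0.6447^3·0.7644^5 = -0.785161
  k=1: (−1)^6·2693.9933/(720)·0.6447^1·0.7644^7 = +0.367940
d^4_{3,-2}(1.7403) = -0.785161 +0.367940 = -0.417221
|D^4_{3,-2}|² = |d^4_{3,-2}(β)|² = (-0.417221)² = 0.174074 (the z-rotation phases have unit modulus)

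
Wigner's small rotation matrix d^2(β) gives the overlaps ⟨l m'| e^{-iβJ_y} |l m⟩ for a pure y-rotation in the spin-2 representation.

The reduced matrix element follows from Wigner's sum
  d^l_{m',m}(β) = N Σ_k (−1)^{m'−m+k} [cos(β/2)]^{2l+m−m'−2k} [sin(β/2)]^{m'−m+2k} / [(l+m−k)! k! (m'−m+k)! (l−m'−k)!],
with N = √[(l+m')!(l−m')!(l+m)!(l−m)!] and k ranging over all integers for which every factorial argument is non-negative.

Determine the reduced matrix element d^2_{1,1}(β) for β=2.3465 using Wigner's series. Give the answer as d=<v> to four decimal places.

d=-0.3598

d^2_{1,1}(β=2.3465) via Wigner's sum:
Half-angle: c=0.387157, s=0.922014. N=√(6·1·6·1)=6.000000
Admissible k: 0..1 (factorial args all ≥0)
  k=0: (−1)^0·6.0000/(6)·0.3872^4·0.9220^0 = +0.022467
  k=1: (−1)^1·6.0000/(2)·0.3872^2·0.9220^2 = -0.382270
d^2_{1,1}(2.3465) = +0.022467 -0.382270 = -0.359803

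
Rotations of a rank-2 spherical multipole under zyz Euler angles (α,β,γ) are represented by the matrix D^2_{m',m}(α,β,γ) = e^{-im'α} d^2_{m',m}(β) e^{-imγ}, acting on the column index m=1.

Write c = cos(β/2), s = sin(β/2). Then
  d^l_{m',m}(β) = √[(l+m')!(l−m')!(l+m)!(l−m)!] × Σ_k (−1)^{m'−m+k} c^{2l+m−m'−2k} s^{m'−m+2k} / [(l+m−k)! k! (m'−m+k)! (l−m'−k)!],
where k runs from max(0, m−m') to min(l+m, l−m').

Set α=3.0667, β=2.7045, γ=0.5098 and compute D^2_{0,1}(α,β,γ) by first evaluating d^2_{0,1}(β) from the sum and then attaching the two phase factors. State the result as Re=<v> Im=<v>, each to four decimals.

First d^2_{0,1}(β=2.7045), then the phase factors e^{-i(0)α} and e^{-i(1)γ}:
c=cos(2.7045/2)=0.216811, s=sin(2.7045/2)=0.976214; N=√[2·2·6·1]=4.898979
k: max(0,(1)−(0))=1 … min(2+(1),2−(0))=2
  k=1: (−1)^0·4.8990/(2)·0.2168^3·0.9762^1 = +0.024370
  k=2: (−1)^1·4.8990/(2)·0.2168^1·0.9762^3 = -0.494073
d^2_{0,1}(2.7045) = +0.024370 -0.494073 = -0.469703
D = (+1.000000+0.000000i)·(-0.469703)·(+0.872842-0.488003i) = -0.409976+0.229216i

Re=-0.4100 Im=0.2292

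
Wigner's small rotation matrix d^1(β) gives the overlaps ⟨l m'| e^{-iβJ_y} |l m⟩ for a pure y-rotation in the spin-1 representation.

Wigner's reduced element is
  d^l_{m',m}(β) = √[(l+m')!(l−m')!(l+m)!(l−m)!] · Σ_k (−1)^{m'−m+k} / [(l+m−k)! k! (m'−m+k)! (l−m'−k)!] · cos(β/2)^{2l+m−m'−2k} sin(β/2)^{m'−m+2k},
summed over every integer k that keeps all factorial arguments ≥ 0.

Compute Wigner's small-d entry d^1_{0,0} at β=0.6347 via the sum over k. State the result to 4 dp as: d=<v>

d=0.8052

d^1_{0,0}(β=0.6347) via Wigner's sum:
Half-angle: c=0.950066, s=0.312050. N=√(1·1·1·1)=1.000000
k: max(0,(0)−(0))=0 … min(1+(0),1−(0))=1
  k=0: (−1)^0·1.0000/(1)·0.9501^2·0.3120^0 = +0.902625
  k=1: (−1)^1·1.0000/(1)·0.9501^0·0.3120^2 = -0.097375
d^1_{0,0}(0.6347) = +0.902625 -0.097375 = +0.805250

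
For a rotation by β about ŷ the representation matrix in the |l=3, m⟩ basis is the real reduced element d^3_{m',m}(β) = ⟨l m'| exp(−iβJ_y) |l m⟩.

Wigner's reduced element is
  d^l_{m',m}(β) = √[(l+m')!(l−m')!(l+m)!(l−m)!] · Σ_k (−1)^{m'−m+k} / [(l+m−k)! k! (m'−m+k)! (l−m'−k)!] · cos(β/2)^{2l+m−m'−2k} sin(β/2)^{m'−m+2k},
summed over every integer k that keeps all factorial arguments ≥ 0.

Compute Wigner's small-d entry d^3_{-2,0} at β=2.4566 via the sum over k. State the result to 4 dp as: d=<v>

d=-0.4245

d^3_{-2,0}(β=2.4566) via Wigner's sum:
Half-angle: c=0.335839, s=0.941919. N=√(1·120·6·6)=65.726707
k∈{2,3} keeps every argument non-negative
  k=2: (−1)^0·65.7267/(12)·0.3358^4·0.9419^2 = +0.061818
  k=3: (−1)^1·65.7267/(12)·0.3358^2·0.9419^4 = -0.486271
d^3_{-2,0}(2.4566) = +0.061818 -0.486271 = -0.424453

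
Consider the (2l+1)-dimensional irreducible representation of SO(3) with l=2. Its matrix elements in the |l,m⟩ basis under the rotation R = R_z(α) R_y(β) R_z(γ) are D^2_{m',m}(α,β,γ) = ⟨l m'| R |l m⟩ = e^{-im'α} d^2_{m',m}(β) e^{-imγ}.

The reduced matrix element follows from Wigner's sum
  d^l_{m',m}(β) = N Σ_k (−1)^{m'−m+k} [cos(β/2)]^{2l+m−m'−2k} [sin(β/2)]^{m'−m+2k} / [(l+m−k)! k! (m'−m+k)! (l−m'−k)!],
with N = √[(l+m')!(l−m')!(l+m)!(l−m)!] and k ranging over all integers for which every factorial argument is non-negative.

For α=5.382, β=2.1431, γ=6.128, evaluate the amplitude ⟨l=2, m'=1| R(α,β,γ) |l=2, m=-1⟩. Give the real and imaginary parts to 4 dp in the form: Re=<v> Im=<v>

D^2_{1,-1}(5.382,2.1431,6.128) = e^{-i·1·5.382}·d^2_{1,-1}(2.1431)·e^{-i·-1·6.128}. Compute d first:
With c≡cos(β/2)=0.478764 and s≡sin(β/2)=0.877944, N=[6·1·1·6]^{1/2}=6.000000
Admissible k: 0..1 (factorial args all ≥0)
  k=0: (−1)^2·6.0000/(2)·0.4788^2·0.8779^2 = +0.530026
  k=1: (−1)^3·6.0000/(6)·0.4788^0·0.8779^4 = -0.594110
d^2_{1,-1}(2.1431) = +0.530026 -0.594110 = -0.064083
D = (+0.620681+0.784063i)·(-0.064083)·(+0.987983-0.154563i) = -0.047063-0.043494i

Re=-0.0471 Im=-0.0435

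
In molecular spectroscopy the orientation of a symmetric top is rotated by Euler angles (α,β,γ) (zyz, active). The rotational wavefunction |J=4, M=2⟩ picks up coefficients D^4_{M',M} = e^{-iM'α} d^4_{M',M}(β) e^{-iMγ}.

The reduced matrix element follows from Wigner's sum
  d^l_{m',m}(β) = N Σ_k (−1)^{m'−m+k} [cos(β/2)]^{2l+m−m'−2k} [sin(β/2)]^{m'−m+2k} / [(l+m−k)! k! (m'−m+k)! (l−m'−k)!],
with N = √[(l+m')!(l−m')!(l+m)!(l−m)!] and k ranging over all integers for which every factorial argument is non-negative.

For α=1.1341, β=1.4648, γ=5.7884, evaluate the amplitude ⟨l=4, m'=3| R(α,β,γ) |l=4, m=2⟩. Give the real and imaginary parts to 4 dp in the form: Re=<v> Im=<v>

Re=-0.3344 Im=-0.2986

First d^4_{3,2}(β=1.4648), then the phase factors e^{-i(3)α} and e^{-i(2)γ}:
Half-angle: c=0.743572, s=0.668656. N=√(5040·1·720·2)=2693.993318
The bounds max(0,m−m')=0 and min(l+m,l−m')=1 give 2 terms
  k=0: (−1)^1·2693.9933/(720)·0.7436^7·0.6687^1 = -0.314432
  k=1: (−1)^2·2693.9933/(240)·0.7436^5·0.6687^3 = +0.762796
d^4_{3,2}(1.4648) = -0.314432 +0.762796 = +0.448363
D = (-0.966208+0.257764i)·(+0.448363)·(+0.549049+0.835790i) = -0.334449-0.298620i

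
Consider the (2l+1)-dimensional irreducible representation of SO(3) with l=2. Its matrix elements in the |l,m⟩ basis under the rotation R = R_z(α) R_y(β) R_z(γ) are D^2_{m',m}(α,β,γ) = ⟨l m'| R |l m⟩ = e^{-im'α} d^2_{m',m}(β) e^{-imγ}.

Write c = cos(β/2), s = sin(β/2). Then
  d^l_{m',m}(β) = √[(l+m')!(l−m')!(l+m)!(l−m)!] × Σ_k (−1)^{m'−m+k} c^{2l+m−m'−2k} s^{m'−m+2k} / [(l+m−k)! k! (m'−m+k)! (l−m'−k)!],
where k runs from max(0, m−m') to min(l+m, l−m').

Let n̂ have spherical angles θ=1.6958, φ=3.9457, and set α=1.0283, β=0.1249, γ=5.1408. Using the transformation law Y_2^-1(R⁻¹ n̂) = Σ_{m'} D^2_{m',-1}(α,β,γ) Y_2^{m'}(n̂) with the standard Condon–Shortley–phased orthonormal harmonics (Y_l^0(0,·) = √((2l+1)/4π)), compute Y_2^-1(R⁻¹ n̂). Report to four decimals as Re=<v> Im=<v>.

Need the full column D^2_{m',-1} for m'=−2..2 at α=1.0283, β=0.1249, γ=5.1408.
cos(β/2)=0.998051, sin(β/2)=0.062409
d^2_{-2,-1}: single k=1 term ⇒ +0.124090;  D = +0.075746+0.098290i
d^2_{-1,-1}: k∈[0..1] ⇒ +0.992225 -0.011639 = +0.980586;  D = +0.974212-0.111628i
d^2_{0,-1}: k∈[0..1] ⇒ -0.151979 +0.000594 = -0.151385;  D = -0.062889+0.137704i
d^2_{1,-1}: k∈[0..1] ⇒ +0.011639 -0.000015 = +0.011624;  D = -0.006562-0.009595i
d^2_{2,-1}: single k=0 term ⇒ -0.000485;  D = +0.000484-0.000028i
Y_2^{m'}(θ=1.6958,φ=3.9457) and Σ D·Y over m':
  (+0.0757+0.0983i)·(-0.0142-0.3800i)  (+0.9742-0.1116i)·(+0.0663-0.0688i)  (-0.0629+0.1377i)·(-0.3007+0.0000i)  (-0.0066-0.0096i)·(-0.0663-0.0688i)  (+0.0005-0.0000i)·(-0.0142+0.3800i)
Y_2^-1(R⁻¹ n̂) = +0.111869-0.144771i

Re=0.1119 Im=-0.1448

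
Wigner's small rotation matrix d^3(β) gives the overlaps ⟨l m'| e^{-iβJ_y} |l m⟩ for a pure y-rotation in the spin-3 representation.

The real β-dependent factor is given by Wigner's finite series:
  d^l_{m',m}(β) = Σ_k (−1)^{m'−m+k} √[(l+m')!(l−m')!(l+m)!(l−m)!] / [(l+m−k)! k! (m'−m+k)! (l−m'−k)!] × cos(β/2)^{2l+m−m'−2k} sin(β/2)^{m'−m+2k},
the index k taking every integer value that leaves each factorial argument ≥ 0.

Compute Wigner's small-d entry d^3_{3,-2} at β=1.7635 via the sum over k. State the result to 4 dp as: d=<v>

d=-0.4266

d^3_{3,-2}(β=1.7635) via Wigner's sum:
c=cos(1.7635/2)=0.635801, s=sin(1.7635/2)=0.771853; N=√[720·1·1·120]=293.938769
Admissible k: 0..0 (factorial args all ≥0)
  k=0: (−1)^5·293.9388/(120)·0.6358^1·0.7719^5 = -0.426648
d^3_{3,-2}(1.7635) = -0.426648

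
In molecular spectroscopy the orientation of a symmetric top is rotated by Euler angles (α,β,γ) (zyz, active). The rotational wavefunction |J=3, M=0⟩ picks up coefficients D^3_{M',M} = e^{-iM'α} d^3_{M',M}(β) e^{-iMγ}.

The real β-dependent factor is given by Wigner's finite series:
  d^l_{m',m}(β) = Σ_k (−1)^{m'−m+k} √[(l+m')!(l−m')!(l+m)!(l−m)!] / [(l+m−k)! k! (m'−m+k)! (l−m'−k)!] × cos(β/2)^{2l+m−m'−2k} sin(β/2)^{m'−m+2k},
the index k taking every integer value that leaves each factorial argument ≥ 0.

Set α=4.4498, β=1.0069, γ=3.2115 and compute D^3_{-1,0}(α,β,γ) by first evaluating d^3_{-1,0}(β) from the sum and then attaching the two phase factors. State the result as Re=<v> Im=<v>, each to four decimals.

Split into d^3_{-1,0}(β=1.0069) × two z-phases.
c=cos(1.0069/2)=0.875923, s=sin(1.0069/2)=0.482450; N=√[2·24·6·6]=41.569219
The bounds max(0,m−m')=1 and min(l+m,l−m')=3 give 3 terms
  k=1: (−1)^0·41.5692/(12)·0.8759^5·0.4825^1 = +0.861735
  k=2: (−1)^1·41.5692/(4)·0.8759^3·0.4825^3 = -0.784274
  k=3: (−1)^2·41.5692/(12)·0.8759^1·0.4825^5 = +0.079309
d^3_{-1,0}(1.0069) = +0.861735 -0.784274 +0.079309 = +0.156769
Phases: e^{-i·(-1)·4.4498}=-0.259582-0.965721i, e^{-i·(0)·3.2115}=+1.000000+0.000000i ⇒ D=-0.040694-0.151395i

Re=-0.0407 Im=-0.1514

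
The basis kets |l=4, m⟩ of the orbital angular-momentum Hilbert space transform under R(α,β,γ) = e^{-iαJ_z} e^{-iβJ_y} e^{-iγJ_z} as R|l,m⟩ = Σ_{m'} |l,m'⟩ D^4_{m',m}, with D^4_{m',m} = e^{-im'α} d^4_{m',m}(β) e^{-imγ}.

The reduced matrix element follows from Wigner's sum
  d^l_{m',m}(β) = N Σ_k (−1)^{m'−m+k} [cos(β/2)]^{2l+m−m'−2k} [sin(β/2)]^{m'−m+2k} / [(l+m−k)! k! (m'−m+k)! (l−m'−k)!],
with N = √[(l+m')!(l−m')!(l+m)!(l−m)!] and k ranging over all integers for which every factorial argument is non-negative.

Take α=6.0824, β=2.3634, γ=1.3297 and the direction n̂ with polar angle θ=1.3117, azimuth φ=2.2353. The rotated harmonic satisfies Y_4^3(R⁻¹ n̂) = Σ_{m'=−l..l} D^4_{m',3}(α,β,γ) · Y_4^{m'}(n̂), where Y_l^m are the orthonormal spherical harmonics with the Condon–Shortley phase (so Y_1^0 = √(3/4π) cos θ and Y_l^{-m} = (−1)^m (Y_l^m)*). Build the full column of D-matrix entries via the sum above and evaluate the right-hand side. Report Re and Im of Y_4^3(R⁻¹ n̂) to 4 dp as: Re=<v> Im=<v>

Re=0.2267 Im=-0.2258

Need the full column D^4_{m',3} for m'=−4..4 at α=6.0824, β=2.3634, γ=1.3297.
cos(β/2)=0.379352, sin(β/2)=0.925252
d^4_{-4,3}: single k=7 term ⇒ +0.622887;  D = +0.049686+0.620902i
d^4_{-3,3}: k∈[6..7] ⇒ +0.632040 -0.537132 = +0.094908;  D = -0.011450+0.094215i
d^4_{-2,3}: k∈[5..6] ⇒ +0.415542 -0.824001 = -0.408460;  D = +0.129154-0.387503i
d^4_{-1,3}: k∈[4..5] ⇒ +0.200785 -0.716666 = -0.515881;  D = +0.257451-0.447048i
d^4_{0,3}: k∈[3..4] ⇒ +0.073631 -0.438019 = -0.364389;  D = +0.241172-0.273158i
d^4_{1,3}: k∈[2..3] ⇒ +0.020251 -0.200785 = -0.180534;  D = +0.144077-0.108785i
d^4_{2,3}: k∈[1..2] ⇒ +0.003914 -0.069852 = -0.065938;  D = +0.059490-0.028439i
d^4_{3,3}: k∈[0..1] ⇒ +0.000429 -0.017860 = -0.017431;  D = +0.016910-0.004231i
d^4_{4,3}: single k=0 term ⇒ -0.002959;  D = +0.002956-0.000131i
Y_4^{m'}(θ=1.3117,φ=2.2353) and Σ D·Y over m':
  (+0.0497+0.6209i)·(-0.3420-0.1796i)  (-0.0114+0.0942i)·(+0.2641-0.1188i)  (+0.1292-0.3875i)·(+0.0405-0.1640i)  (+0.2575-0.4470i)·(+0.1836+0.2343i)  (+0.2412-0.2732i)·(+0.1250+0.0000i)  (+0.1441-0.1088i)·(-0.1836+0.2343i)  (+0.0595-0.0284i)·(+0.0405+0.1640i)  (+0.0169-0.0042i)·(-0.2641-0.1188i)  (+0.0030-0.0001i)·(-0.3420+0.1796i)
Y_4^3(R⁻¹ n̂) = +0.226682-0.225768i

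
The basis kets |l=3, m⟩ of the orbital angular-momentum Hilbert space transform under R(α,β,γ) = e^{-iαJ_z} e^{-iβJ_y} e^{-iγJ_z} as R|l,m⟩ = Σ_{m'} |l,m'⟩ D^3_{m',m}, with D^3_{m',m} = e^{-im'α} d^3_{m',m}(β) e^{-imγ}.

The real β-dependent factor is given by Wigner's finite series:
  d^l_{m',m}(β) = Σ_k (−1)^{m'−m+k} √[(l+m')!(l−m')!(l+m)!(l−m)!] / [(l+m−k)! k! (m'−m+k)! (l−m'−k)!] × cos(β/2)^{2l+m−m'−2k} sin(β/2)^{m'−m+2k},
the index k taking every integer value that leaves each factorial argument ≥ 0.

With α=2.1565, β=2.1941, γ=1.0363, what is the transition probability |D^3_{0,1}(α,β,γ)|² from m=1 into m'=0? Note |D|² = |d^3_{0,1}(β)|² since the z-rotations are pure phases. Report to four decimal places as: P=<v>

First d^3_{0,1}(β=2.1941), then the phase factors e^{-i(0)α} and e^{-i(1)γ}:
Half-angle: c=0.456223, s=0.889865. N=√(6·6·24·2)=41.569219
The bounds max(0,m−m')=1 and min(l+m,l−m')=3 give 3 terms
  k=1: (−1)^0·41.5692/(12)·0.4562^5·0.8899^1 = +0.060926
  k=2: (−1)^1·41.5692/(4)·0.4562^3·0.8899^3 = -0.695372
  k=3: (−1)^2·41.5692/(12)·0.4562^1·0.8899^5 = +0.881839
d^3_{0,1}(2.1941) = +0.060926 -0.695372 +0.881839 = +0.247394
|D^3_{0,1}|² = |d^3_{0,1}(β)|² = (+0.247394)² = 0.061204 (the z-rotation phases have unit modulus)

P=0.0612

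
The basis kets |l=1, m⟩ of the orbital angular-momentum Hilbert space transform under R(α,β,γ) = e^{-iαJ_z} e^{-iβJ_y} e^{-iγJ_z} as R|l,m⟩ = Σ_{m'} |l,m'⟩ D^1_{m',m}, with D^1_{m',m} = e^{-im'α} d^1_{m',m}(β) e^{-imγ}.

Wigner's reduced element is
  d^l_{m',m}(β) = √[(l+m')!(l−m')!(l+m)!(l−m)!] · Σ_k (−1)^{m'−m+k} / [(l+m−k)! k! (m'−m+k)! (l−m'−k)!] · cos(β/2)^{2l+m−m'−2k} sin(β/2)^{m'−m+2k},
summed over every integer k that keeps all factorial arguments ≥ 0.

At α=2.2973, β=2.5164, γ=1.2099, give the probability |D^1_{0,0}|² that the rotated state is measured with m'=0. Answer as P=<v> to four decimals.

P=0.6575

D^1_{0,0}(2.2973,2.5164,1.2099) = e^{-i·0·2.2973}·d^1_{0,0}(2.5164)·e^{-i·0·1.2099}. Compute d first:
Half-angle: c=0.307530, s=0.951538. N=√(1·1·1·1)=1.000000
k: max(0,(0)−(0))=0 … min(1+(0),1−(0))=1
  k=0: (−1)^0·1.0000/(1)·0.3075^2·0.9515^0 = +0.094575
  k=1: (−1)^1·1.0000/(1)·0.3075^0·0.9515^2 = -0.905425
d^1_{0,0}(2.5164) = +0.094575 -0.905425 = -0.810850
|D^1_{0,0}|² = |d^1_{0,0}(β)|² = (-0.810850)² = 0.657478 (the z-rotation phases have unit modulus)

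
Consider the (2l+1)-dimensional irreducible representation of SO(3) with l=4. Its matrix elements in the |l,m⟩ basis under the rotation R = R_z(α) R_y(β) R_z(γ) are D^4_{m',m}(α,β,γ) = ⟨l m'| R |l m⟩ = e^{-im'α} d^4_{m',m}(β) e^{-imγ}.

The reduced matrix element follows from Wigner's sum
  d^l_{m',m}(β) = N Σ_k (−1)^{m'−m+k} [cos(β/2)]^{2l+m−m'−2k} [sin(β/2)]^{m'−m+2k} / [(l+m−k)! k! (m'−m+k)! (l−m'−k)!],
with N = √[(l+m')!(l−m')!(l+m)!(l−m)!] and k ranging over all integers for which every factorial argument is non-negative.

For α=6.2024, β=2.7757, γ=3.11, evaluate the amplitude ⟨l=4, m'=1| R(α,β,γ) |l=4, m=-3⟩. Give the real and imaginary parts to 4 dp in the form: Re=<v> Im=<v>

First d^4_{1,-3}(β=2.7757), then the phase factors e^{-i(1)α} and e^{-i(-3)γ}:
c=cos(2.7757/2)=0.181928, s=sin(2.7757/2)=0.983312; N=√[120·6·1·5040]=1904.940944
k∈{0,1} keeps every argument non-negative
  k=0: (−1)^4·1904.9409/(144)·0.1819^4·0.9833^4 = +0.013548
  k=1: (−1)^5·1904.9409/(240)·0.1819^2·0.9833^6 = -0.237473
d^4_{1,-3}(2.7757) = +0.013548 -0.237473 = -0.223925
Phases: e^{-i·(1)·6.2024}=+0.996739+0.080697i, e^{-i·(-3)·3.11}=-0.995512+0.094636i ⇒ D=+0.223903-0.003133i

Re=0.2239 Im=-0.0031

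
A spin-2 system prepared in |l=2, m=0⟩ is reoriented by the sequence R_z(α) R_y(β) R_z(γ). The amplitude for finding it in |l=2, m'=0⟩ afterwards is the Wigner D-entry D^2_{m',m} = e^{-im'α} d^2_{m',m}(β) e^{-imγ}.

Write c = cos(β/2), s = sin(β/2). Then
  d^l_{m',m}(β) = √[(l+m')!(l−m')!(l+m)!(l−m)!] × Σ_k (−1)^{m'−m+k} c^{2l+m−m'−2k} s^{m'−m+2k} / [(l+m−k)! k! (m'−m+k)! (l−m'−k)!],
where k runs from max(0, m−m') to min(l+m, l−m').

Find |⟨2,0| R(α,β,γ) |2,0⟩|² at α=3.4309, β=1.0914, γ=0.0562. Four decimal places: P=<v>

P=0.0327

Split into d^2_{0,0}(β=1.0914) × two z-phases.
Half-angle: c=0.854764, s=0.519017. N=√(2·2·2·2)=4.000000
k∈{0,1,2} keeps every argument non-negative
  k=0: (−1)^0·4.0000/(4)·0.8548^4·0.5190^0 = +0.533808
  k=1: (−1)^1·4.0000/(1)·0.8548^2·0.5190^2 = -0.787254
  k=2: (−1)^2·4.0000/(4)·0.8548^0·0.5190^4 = +0.072565
d^2_{0,0}(1.0914) = +0.533808 -0.787254 +0.072565 = -0.180881
|D^2_{0,0}|² = |d^2_{0,0}(β)|² = (-0.180881)² = 0.032718 (the z-rotation phases have unit modulus)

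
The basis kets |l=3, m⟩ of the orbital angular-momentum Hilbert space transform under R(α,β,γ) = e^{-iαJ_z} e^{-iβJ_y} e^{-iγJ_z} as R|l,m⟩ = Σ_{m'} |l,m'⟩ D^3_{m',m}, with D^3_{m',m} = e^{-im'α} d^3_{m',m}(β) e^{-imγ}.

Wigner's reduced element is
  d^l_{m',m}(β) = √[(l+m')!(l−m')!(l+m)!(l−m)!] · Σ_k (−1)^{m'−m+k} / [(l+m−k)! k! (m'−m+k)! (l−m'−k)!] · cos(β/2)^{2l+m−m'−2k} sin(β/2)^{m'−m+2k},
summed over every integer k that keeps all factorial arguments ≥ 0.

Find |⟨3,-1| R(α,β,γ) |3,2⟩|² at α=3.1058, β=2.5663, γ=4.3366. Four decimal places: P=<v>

Split into d^3_{-1,2}(β=2.5663) × two z-phases.
With c≡cos(β/2)=0.283696 and s≡sin(β/2)=0.958914, N=[2·24·120·1]^{1/2}=75.894664
Admissible k: 3..4 (factorial args all ≥0)
  k=3: (−1)^0·75.8947/(12)·0.2837^3·0.9589^3 = +0.127330
  k=4: (−1)^1·75.8947/(24)·0.2837^1·0.9589^5 = -0.727365
d^3_{-1,2}(2.5663) = +0.127330 -0.727365 = -0.600035
|D^3_{-1,2}|² = |d^3_{-1,2}(β)|² = (-0.600035)² = 0.360042 (the z-rotation phases have unit modulus)

P=0.3600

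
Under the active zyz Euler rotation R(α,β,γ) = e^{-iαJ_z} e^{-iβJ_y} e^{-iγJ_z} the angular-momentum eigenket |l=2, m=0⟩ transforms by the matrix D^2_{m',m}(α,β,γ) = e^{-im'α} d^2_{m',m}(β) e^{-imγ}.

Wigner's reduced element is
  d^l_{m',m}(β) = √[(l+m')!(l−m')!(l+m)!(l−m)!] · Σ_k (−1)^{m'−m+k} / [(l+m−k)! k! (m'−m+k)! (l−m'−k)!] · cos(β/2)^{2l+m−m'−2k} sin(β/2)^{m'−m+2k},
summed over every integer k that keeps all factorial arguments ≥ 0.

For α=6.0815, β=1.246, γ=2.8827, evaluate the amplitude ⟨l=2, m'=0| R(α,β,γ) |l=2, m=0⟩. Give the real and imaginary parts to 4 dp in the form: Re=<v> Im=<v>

Re=-0.3472 Im=0.0000

D^2_{0,0}(6.0815,1.246,2.8827) = e^{-i·0·6.0815}·d^2_{0,0}(1.246)·e^{-i·0·2.8827}. Compute d first:
With c≡cos(β/2)=0.812132 and s≡sin(β/2)=0.583474, N=[2·2·2·2]^{1/2}=4.000000
k∈{0,1,2} keeps every argument non-negative
  k=0: (−1)^0·4.0000/(4)·0.8121^4·0.5835^0 = +0.435017
  k=1: (−1)^1·4.0000/(1)·0.8121^2·0.5835^2 = -0.898165
  k=2: (−1)^2·4.0000/(4)·0.8121^0·0.5835^4 = +0.115901
d^2_{0,0}(1.246) = +0.435017 -0.898165 +0.115901 = -0.347248
Attach z-rotation phases: D = e^{-i(0)(6.0815)}·(-0.347248)·e^{-i(0)(2.8827)} = -0.347248+0.000000i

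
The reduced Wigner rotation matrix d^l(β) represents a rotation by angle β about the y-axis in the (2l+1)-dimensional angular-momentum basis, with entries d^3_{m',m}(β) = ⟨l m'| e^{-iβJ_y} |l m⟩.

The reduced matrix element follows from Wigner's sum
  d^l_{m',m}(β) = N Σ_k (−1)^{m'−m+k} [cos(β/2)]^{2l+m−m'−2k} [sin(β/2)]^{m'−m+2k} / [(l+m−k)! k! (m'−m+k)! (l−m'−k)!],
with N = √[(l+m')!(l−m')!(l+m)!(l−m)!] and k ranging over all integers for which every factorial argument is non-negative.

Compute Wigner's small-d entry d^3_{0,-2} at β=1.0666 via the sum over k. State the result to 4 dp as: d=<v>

d=0.5071

d^3_{0,-2}(β=1.0666) via Wigner's sum:
With c≡cos(β/2)=0.861134 and s≡sin(β/2)=0.508378, N=[6·6·1·120]^{1/2}=65.726707
Admissible k: 0..1 (factorial args all ≥0)
  k=0: (−1)^2·65.7267/(12)·0.8611^4·0.5084^2 = +0.778425
  k=1: (−1)^3·65.7267/(12)·0.8611^2·0.5084^4 = -0.271299
d^3_{0,-2}(1.0666) = +0.778425 -0.271299 = +0.507126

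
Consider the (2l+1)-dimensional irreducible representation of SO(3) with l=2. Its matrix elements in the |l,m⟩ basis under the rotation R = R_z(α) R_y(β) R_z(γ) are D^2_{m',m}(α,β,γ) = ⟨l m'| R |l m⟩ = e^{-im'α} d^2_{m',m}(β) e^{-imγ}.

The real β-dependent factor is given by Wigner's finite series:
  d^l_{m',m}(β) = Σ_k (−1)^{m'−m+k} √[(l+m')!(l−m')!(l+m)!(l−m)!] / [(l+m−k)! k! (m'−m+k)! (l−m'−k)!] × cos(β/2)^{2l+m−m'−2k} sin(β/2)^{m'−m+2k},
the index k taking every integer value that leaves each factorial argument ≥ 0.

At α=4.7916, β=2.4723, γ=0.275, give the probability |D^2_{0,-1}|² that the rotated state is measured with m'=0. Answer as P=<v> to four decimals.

P=0.3551

D^2_{0,-1}(4.7916,2.4723,0.275) = e^{-i·0·4.7916}·d^2_{0,-1}(2.4723)·e^{-i·-1·0.275}. Compute d first:
Half-angle: c=0.328435, s=0.944527. N=√(2·2·1·6)=4.898979
Admissible k: 0..1 (factorial args all ≥0)
  k=0: (−1)^1·4.8990/(2)·0.3284^3·0.9445^1 = -0.081967
  k=1: (−1)^2·4.8990/(2)·0.3284^1·0.9445^3 = +0.677903
d^2_{0,-1}(2.4723) = -0.081967 +0.677903 = +0.595936
|D^2_{0,-1}|² = |d^2_{0,-1}(β)|² = (+0.595936)² = 0.355140 (the z-rotation phases have unit modulus)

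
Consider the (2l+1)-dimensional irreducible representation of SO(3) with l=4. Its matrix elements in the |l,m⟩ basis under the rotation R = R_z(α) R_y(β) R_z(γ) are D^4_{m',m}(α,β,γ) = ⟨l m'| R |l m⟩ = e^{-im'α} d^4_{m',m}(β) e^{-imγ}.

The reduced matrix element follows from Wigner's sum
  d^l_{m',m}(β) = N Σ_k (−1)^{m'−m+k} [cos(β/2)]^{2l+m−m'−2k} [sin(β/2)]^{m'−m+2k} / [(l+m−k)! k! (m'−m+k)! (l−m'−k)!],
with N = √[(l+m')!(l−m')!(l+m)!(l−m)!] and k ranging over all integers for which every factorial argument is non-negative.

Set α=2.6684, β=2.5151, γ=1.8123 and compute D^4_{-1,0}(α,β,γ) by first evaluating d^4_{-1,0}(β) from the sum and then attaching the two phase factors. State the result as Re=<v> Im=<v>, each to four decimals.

Re=0.3767 Im=-0.1928

D^4_{-1,0}(2.6684,2.5151,1.8123) = e^{-i·-1·2.6684}·d^4_{-1,0}(2.5151)·e^{-i·0·1.8123}. Compute d first:
Half-angle: c=0.308149, s=0.951338. N=√(6·120·24·24)=643.987578
k: max(0,(0)−(-1))=1 … min(4+(0),4−(-1))=4
  k=1: (−1)^0·643.9876/(144)·0.3081^7·0.9513^1 = +0.001122
  k=2: (−1)^1·643.9876/(24)·0.3081^5·0.9513^3 = -0.064191
  k=3: (−1)^2·643.9876/(24)·0.3081^3·0.9513^5 = +0.611817
  k=4: (−1)^3·643.9876/(144)·0.3081^1·0.9513^7 = -0.971896
d^4_{-1,0}(2.5151) = +0.001122 -0.064191 +0.611817 -0.971896 = -0.423147
Attach z-rotation phases: D = e^{-i(-1)(2.6684)}·(-0.423147)·e^{-i(0)(1.8123)} = +0.376651-0.192841i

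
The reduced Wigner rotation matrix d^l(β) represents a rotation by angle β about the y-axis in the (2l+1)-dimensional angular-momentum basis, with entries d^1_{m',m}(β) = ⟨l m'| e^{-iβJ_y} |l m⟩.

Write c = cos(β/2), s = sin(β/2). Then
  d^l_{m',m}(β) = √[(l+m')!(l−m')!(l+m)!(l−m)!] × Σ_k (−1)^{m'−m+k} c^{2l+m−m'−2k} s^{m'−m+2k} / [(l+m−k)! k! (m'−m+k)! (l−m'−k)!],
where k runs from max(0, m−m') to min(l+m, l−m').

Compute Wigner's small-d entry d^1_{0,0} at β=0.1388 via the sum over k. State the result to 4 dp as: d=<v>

d=0.9904

d^1_{0,0}(β=0.1388) via Wigner's sum:
Half-angle: c=0.997593, s=0.069344. N=√(1·1·1·1)=1.000000
k∈{0,1} keeps every argument non-negative
  k=0: (−1)^0·1.0000/(1)·0.9976^2·0.0693^0 = +0.995191
  k=1: (−1)^1·1.0000/(1)·0.9976^0·0.0693^2 = -0.004809
d^1_{0,0}(0.1388) = +0.995191 -0.004809 = +0.990383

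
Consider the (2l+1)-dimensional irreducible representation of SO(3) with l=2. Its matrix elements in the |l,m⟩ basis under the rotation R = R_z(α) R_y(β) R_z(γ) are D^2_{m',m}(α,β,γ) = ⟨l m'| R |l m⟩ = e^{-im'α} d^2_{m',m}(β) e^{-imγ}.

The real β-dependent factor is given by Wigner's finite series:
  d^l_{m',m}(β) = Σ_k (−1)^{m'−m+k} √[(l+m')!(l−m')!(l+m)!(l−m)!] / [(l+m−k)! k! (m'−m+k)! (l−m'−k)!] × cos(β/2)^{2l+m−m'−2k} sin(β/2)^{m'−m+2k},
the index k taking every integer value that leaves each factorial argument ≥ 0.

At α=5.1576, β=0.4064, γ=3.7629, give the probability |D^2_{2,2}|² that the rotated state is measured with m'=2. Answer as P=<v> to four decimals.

P=0.8468

D^2_{2,2}(5.1576,0.4064,3.7629) = e^{-i·2·5.1576}·d^2_{2,2}(0.4064)·e^{-i·2·3.7629}. Compute d first:
c=cos(0.4064/2)=0.979426, s=sin(0.4064/2)=0.201805; N=√[24·1·24·1]=24.000000
Admissible k: 0..0 (factorial args all ≥0)
  k=0: (−1)^0·24.0000/(24)·0.9794^4·0.2018^0 = +0.920208
d^2_{2,2}(0.4064) = +0.920208
|D^2_{2,2}|² = |d^2_{2,2}(β)|² = (+0.920208)² = 0.846784 (the z-rotation phases have unit modulus)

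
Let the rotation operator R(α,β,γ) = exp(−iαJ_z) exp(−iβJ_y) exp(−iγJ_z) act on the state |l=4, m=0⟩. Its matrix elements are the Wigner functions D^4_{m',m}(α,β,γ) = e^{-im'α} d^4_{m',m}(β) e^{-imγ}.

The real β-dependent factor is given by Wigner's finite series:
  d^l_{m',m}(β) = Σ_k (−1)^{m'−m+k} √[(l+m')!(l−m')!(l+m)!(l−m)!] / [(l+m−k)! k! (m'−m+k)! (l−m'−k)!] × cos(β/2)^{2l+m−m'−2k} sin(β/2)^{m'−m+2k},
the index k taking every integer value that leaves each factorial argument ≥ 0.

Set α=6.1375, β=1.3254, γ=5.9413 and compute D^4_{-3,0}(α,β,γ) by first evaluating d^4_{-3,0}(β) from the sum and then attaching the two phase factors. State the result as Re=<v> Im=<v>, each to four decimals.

First d^4_{-3,0}(β=1.3254), then the phase factors e^{-i(-3)α} and e^{-i(0)γ}:
With c≡cos(β/2)=0.788334 and s≡sin(β/2)=0.615248, N=[1·5040·24·24]^{1/2}=1703.830978
k∈{3,4} keeps every argument non-negative
  k=3: (−1)^0·1703.8310/(144)·0.7883^5·0.6152^3 = +0.839006
  k=4: (−1)^1·1703.8310/(144)·0.7883^3·0.6152^5 = -0.511028
d^4_{-3,0}(1.3254) = +0.839006 -0.511028 = +0.327978
D = (+0.906002-0.423274i)·(+0.327978)·(+1.000000+0.000000i) = +0.297149-0.138825i

Re=0.2971 Im=-0.1388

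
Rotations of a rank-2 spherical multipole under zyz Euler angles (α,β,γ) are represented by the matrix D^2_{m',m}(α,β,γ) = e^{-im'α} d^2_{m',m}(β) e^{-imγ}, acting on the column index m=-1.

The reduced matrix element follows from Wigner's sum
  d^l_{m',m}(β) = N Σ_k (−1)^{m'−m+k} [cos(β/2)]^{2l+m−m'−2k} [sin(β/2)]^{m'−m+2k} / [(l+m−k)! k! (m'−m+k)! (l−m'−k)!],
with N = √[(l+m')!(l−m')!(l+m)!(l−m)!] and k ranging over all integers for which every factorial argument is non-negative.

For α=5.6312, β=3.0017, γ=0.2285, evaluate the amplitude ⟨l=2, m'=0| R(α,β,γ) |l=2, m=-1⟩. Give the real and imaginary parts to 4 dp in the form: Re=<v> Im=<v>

Split into d^2_{0,-1}(β=3.0017) × two z-phases.
With c≡cos(β/2)=0.069889 and s≡sin(β/2)=0.997555, N=[2·2·1·6]^{1/2}=4.898979
The bounds max(0,m−m')=0 and min(l+m,l−m')=1 give 2 terms
  k=0: (−1)^1·4.8990/(2)·0.0699^3·0.9976^1 = -0.000834
  k=1: (−1)^2·4.8990/(2)·0.0699^1·0.9976^3 = +0.169940
d^2_{0,-1}(3.0017) = -0.000834 +0.169940 = +0.169106
Attach z-rotation phases: D = e^{-i(0)(5.6312)}·(+0.169106)·e^{-i(-1)(0.2285)} = +0.164711+0.038305i

Re=0.1647 Im=0.0383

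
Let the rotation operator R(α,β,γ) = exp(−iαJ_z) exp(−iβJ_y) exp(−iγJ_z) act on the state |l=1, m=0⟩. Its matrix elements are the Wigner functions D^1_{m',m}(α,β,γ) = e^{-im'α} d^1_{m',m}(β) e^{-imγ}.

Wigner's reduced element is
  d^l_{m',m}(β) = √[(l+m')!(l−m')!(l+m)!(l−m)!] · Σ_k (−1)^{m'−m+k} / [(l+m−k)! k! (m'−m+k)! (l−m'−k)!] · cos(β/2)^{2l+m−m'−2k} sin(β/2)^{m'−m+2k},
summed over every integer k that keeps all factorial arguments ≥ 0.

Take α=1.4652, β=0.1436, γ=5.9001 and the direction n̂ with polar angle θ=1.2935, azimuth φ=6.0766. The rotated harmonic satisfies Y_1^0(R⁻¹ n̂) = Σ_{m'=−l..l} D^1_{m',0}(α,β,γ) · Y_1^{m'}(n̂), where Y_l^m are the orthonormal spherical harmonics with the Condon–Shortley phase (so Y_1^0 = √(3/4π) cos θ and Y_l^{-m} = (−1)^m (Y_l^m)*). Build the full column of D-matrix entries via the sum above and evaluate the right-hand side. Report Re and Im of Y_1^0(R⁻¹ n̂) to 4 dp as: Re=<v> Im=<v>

Need the full column D^1_{m',0} for m'=−1..1 at α=1.4652, β=0.1436, γ=5.9001.
cos(β/2)=0.997423, sin(β/2)=0.071738
d^1_{-1,0}: single k=1 term ⇒ +0.101192;  D = +0.010666+0.100628i
d^1_{0,0}: k∈[0..1] ⇒ +0.994854 -0.005146 = +0.989707;  D = +0.989707+0.000000i
d^1_{1,0}: single k=0 term ⇒ -0.101192;  D = -0.010666+0.100628i
Y_1^{m'}(θ=1.2935,φ=6.0766) and Σ D·Y over m':
  (+0.0107+0.1006i)·(+0.3252+0.0682i)  (+0.9897+0.0000i)·(+0.1338+0.0000i)  (-0.0107+0.1006i)·(-0.3252+0.0682i)
Y_1^0(R⁻¹ n̂) = +0.125601+0.000000i

Re=0.1256 Im=0.0000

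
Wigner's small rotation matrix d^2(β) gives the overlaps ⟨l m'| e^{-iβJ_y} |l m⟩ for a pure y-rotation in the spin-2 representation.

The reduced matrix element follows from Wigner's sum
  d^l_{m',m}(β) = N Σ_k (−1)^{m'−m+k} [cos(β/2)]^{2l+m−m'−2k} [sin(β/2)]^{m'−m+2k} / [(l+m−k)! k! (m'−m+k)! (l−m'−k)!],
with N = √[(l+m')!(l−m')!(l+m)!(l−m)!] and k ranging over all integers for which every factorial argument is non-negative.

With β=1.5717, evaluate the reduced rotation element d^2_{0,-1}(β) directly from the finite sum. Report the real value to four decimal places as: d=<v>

d^2_{0,-1}(β=1.5717) via Wigner's sum:
With c≡cos(β/2)=0.706787 and s≡sin(β/2)=0.707426, N=[2·2·1·6]^{1/2}=4.898979
Admissible k: 0..1 (factorial args all ≥0)
  k=0: (−1)^1·4.8990/(2)·0.7068^3·0.7074^1 = -0.611819
  k=1: (−1)^2·4.8990/(2)·0.7068^1·0.7074^3 = +0.612926
d^2_{0,-1}(1.5717) = -0.611819 +0.612926 = +0.001107

d=0.0011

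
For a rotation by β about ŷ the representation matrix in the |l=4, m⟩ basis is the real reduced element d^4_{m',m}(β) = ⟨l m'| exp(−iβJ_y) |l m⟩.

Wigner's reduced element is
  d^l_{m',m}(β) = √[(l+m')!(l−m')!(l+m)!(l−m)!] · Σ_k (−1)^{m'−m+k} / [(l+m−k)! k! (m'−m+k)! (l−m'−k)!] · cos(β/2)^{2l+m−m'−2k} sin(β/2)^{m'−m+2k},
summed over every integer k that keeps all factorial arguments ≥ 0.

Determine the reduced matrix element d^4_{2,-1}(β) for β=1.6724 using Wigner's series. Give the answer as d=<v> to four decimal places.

d=0.3033

d^4_{2,-1}(β=1.6724) via Wigner's sum:
With c≡cos(β/2)=0.670288 and s≡sin(β/2)=0.742101, N=[720·2·6·120]^{1/2}=1018.233765
Admissible k: 0..2 (factorial args all ≥0)
  k=0: (−1)^3·1018.2338/(72)·0.6703^5·0.7421^3 = -0.782007
  k=1: (−1)^4·1018.2338/(48)·0.6703^3·0.7421^5 = +1.437825
  k=2: (−1)^5·1018.2338/(240)·0.6703^1·0.7421^7 = -0.352485
d^4_{2,-1}(1.6724) = -0.782007 +1.437825 -0.352485 = +0.303333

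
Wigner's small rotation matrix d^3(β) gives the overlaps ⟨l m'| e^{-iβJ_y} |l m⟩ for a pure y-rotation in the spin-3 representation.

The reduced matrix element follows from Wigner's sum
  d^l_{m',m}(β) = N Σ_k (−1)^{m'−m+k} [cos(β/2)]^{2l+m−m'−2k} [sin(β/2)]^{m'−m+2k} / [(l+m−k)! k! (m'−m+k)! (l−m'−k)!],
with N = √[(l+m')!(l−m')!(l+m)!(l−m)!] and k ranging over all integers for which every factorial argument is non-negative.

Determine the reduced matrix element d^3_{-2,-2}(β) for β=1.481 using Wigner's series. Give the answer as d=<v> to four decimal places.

d^3_{-2,-2}(β=1.481) via Wigner's sum:
With c≡cos(β/2)=0.738131 and s≡sin(β/2)=0.674657, N=[1·120·1·120]^{1/2}=120.000000
k∈{0,1} keeps every argument non-negative
  k=0: (−1)^0·120.0000/(120)·0.7381^6·0.6747^0 = +0.161734
  k=1: (−1)^1·120.0000/(24)·0.7381^4·0.6747^2 = -0.675571
d^3_{-2,-2}(1.481) = +0.161734 -0.675571 = -0.513836

d=-0.5138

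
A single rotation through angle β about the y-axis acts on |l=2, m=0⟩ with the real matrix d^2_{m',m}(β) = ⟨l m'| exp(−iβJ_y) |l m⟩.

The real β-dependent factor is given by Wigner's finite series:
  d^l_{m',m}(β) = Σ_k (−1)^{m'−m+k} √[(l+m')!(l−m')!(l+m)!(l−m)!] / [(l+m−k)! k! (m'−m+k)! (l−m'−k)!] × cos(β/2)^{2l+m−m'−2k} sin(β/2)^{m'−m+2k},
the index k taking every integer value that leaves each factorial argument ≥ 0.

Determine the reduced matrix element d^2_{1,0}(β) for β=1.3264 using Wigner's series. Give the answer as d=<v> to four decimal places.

d=-0.2875

d^2_{1,0}(β=1.3264) via Wigner's sum:
With c≡cos(β/2)=0.788026 and s≡sin(β/2)=0.615642, N=[6·1·2·2]^{1/2}=4.898979
k: max(0,(0)−(1))=0 … min(2+(0),2−(1))=1
  k=0: (−1)^1·4.8990/(2)·0.7880^3·0.6156^1 = -0.737948
  k=1: (−1)^2·4.8990/(2)·0.7880^1·0.6156^3 = +0.450402
d^2_{1,0}(1.3264) = -0.737948 +0.450402 = -0.287546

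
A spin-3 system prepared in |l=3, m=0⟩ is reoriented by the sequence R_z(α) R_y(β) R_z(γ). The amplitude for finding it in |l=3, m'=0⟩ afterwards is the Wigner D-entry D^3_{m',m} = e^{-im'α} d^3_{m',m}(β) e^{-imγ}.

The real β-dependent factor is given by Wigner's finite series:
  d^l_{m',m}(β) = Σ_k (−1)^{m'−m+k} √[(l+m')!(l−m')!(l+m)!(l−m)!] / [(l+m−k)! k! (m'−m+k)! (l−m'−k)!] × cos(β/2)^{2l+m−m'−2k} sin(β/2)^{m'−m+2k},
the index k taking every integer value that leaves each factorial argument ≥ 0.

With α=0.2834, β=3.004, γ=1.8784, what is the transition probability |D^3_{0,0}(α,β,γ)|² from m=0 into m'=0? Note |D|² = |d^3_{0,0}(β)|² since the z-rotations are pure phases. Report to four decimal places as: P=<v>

P=0.8911

Split into d^3_{0,0}(β=3.004) × two z-phases.
Half-angle: c=0.068742, s=0.997634. N=√(6·6·6·6)=36.000000
The bounds max(0,m−m')=0 and min(l+m,l−m')=3 give 4 terms
  k=0: (−1)^0·36.0000/(36)·0.0687^6·0.9976^0 = +0.000000
  k=1: (−1)^1·36.0000/(4)·0.0687^4·0.9976^2 = -0.000200
  k=2: (−1)^2·36.0000/(4)·0.0687^2·0.9976^4 = +0.042128
  k=3: (−1)^3·36.0000/(36)·0.0687^0·0.9976^6 = -0.985890
d^3_{0,0}(3.004) = +0.000000 -0.000200 +0.042128 -0.985890 = -0.943962
|D^3_{0,0}|² = |d^3_{0,0}(β)|² = (-0.943962)² = 0.891064 (the z-rotation phases have unit modulus)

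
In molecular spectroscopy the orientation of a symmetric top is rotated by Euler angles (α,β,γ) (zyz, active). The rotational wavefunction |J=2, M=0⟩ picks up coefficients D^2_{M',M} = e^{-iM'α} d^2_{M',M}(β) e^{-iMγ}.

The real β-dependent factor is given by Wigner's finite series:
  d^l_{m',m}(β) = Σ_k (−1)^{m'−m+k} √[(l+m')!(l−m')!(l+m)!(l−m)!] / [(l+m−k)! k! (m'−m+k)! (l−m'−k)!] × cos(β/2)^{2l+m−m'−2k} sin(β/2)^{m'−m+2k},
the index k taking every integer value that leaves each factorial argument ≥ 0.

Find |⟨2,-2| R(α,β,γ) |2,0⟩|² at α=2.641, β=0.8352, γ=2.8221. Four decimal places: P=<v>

Split into d^2_{-2,0}(β=0.8352) × two z-phases.
Half-angle: c=0.914065, s=0.405568. N=√(1·24·2·2)=9.797959
Admissible k: 2..2 (factorial args all ≥0)
  k=2: (−1)^0·9.7980/(4)·0.9141^2·0.4056^2 = +0.336633
d^2_{-2,0}(0.8352) = +0.336633
|D^2_{-2,0}|² = |d^2_{-2,0}(β)|² = (+0.336633)² = 0.113322 (the z-rotation phases have unit modulus)

P=0.1133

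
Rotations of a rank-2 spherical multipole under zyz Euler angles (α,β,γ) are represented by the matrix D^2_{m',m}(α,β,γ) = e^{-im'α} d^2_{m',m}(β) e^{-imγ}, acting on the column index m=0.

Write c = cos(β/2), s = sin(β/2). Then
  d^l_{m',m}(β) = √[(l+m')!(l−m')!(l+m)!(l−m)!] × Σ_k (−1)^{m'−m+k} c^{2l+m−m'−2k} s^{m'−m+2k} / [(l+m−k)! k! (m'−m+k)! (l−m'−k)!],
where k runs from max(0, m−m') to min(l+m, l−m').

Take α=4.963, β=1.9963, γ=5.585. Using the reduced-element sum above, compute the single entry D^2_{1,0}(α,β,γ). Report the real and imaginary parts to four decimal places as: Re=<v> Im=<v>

Re=0.1142 Im=0.4461

D^2_{1,0}(4.963,1.9963,5.585) = e^{-i·1·4.963}·d^2_{1,0}(1.9963)·e^{-i·0·5.585}. Compute d first:
c=cos(1.9963/2)=0.541858, s=sin(1.9963/2)=0.840470; N=√[6·1·2·2]=4.898979
k: max(0,(0)−(1))=0 … min(2+(0),2−(1))=1
  k=0: (−1)^1·4.8990/(2)·0.5419^3·0.8405^1 = -0.327533
  k=1: (−1)^2·4.8990/(2)·0.5419^1·0.8405^3 = +0.788003
d^2_{1,0}(1.9963) = -0.327533 +0.788003 = +0.460470
Attach z-rotation phases: D = e^{-i(1)(4.963)}·(+0.460470)·e^{-i(0)(5.585)} = +0.114195+0.446086i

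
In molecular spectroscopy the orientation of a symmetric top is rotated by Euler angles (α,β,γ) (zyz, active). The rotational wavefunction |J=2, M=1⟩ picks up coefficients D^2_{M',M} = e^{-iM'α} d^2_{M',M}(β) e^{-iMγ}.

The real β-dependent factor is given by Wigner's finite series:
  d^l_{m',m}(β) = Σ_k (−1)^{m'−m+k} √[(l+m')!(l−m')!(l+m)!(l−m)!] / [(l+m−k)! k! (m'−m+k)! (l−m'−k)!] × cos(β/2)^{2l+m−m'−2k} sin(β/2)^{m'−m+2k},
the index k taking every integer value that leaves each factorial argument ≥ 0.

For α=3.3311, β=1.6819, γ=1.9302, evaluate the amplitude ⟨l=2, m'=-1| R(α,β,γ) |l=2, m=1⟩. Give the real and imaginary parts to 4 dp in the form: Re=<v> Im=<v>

Re=0.0731 Im=0.4260

D^2_{-1,1}(3.3311,1.6819,1.9302) = e^{-i·-1·3.3311}·d^2_{-1,1}(1.6819)·e^{-i·1·1.9302}. Compute d first:
c=cos(1.6819/2)=0.666755, s=sin(1.6819/2)=0.745277; N=√[1·6·6·1]=6.000000
k: max(0,(1)−(-1))=2 … min(2+(1),2−(-1))=3
  k=2: (−1)^0·6.0000/(2)·0.6668^2·0.7453^2 = +0.740780
  k=3: (−1)^1·6.0000/(6)·0.6668^0·0.7453^4 = -0.308511
d^2_{-1,1}(1.6819) = +0.740780 -0.308511 = +0.432269
Phases: e^{-i·(-1)·3.3311}=-0.982097-0.188375i, e^{-i·(1)·1.9302}=-0.351716-0.936107i ⇒ D=+0.073088+0.426045i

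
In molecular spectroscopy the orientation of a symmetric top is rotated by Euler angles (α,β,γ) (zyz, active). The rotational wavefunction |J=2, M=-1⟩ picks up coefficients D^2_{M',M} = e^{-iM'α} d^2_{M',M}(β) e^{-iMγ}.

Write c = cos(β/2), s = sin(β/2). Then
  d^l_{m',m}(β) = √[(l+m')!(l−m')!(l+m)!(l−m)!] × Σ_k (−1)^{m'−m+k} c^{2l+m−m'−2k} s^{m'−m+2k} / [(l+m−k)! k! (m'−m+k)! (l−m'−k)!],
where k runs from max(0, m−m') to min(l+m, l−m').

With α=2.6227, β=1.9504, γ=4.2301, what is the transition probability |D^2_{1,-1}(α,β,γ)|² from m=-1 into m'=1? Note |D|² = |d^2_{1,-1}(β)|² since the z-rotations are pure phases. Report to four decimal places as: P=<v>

Split into d^2_{1,-1}(β=1.9504) × two z-phases.
With c≡cos(β/2)=0.561003 and s≡sin(β/2)=0.827814, N=[6·1·1·6]^{1/2}=6.000000
The bounds max(0,m−m')=0 and min(l+m,l−m')=1 give 2 terms
  k=0: (−1)^2·6.0000/(2)·0.5610^2·0.8278^2 = +0.647018
  k=1: (−1)^3·6.0000/(6)·0.5610^0·0.8278^4 = -0.469603
d^2_{1,-1}(1.9504) = +0.647018 -0.469603 = +0.177415
|D^2_{1,-1}|² = |d^2_{1,-1}(β)|² = (+0.177415)² = 0.031476 (the z-rotation phases have unit modulus)

P=0.0315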